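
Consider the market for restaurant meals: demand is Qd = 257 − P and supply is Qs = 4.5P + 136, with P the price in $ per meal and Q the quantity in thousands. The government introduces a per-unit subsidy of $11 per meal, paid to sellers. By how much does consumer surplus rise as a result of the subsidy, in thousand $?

Consumer surplus rises by $2155.5 thousand.

Without the subsidy, 257 − P = 4.5P + 136 gives 5.5P = 121, so P* = $22 and Q* = 235.
With a per-unit subsidy paid to sellers, each receives P + 11 per unit sold, so supply becomes Qs = 4.5(P + 11) + 136.
New equilibrium: consumers pay $13, sellers receive $24, Q = 244. (Wedge: Pb − Ps = −11.)
ΔCS is the trapezoid between Q = 244 and Q = 235 of height $9: ½ · (235 + 244) · 9 = $2155.5.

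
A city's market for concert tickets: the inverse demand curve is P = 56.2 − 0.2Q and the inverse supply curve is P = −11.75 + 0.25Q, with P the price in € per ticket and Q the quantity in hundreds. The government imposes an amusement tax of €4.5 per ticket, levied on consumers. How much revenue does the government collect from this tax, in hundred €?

Rewrite in direct form: Qd = 281 − 5P and Qs = 4P + 47.
Before the tax: set 281 − 5P = 4P + 47 → P* = €26, Q* = 151.
With the tax collected from consumers, demand (in seller-price terms) shifts: Qd = 281 − 5(P + 4.5).
New equilibrium: consumers pay €28, suppliers receive €23.5, Q = 141. (Wedge: Pb − Ps = 4.5.)
Revenue = t · Q = 4.5 · 141 = €634.5.

Tax revenue = €634.5 hundred.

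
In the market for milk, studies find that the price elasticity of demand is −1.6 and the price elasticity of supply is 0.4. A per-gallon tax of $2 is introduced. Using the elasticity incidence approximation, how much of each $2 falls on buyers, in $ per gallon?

Incidence ratio: buyers' share ≈ εs / (εs + |εd|) = 0.4 / (0.4 + 1.6) = 0.2.
So buyers bear ≈ 0.2 × $2 = $0.4; producers bear $1.6.

Buyers bear ≈ $0.4 per gallon.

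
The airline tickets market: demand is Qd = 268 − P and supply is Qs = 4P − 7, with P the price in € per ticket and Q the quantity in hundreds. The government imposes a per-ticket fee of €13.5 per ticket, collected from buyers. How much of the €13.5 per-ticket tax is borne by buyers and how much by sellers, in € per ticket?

Buyers bear €10.8 per ticket; sellers bear €2.7 per ticket.

Without the tax, 268 − P = 4P − 7 gives 5P = 275, so P* = €55 and Q* = 213.
With the tax collected from buyers, demand (in seller-price terms) shifts: Qd = 268 − (P + 13.5).
New equilibrium: buyers pay €65.8, sellers receive €52.3, Q = 202.2. (Wedge: Pb − Ps = 13.5.)
Burden on buyers: €10.8; on sellers: €2.7. (They sum to €13.5.)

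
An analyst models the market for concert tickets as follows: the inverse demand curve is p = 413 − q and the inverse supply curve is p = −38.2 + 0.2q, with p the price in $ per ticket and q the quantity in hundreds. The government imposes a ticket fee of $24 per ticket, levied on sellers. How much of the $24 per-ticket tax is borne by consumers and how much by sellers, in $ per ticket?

Rewrite in direct form: qd = 413 − p and qs = 5p + 191.
Before the tax: set 413 − p = 5p + 191 → p* = $37, q* = 376.
With the tax collected from sellers, supply shifts: qs = 5(p − 24) + 191.
Solving gives q = 356 with consumers paying $57 and sellers receiving $33 (the $24 wedge).
Burden on consumers: $20; on sellers: $4. (They sum to $24.)
The less price-elastic side of the market bears the larger share of a per-unit tax.

Consumers bear $20 per ticket; sellers bear $4 per ticket.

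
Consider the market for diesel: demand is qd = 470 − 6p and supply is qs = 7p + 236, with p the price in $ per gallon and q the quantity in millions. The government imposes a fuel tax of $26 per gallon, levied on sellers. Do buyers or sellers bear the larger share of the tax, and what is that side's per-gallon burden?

Buyers bear the larger share: $14 per gallon.

Before the tax: set 470 − 6p = 7p + 236 → p* = $18, q* = 362.
With the tax collected from sellers, supply shifts: qs = 7(p − 26) + 236.
Solving gives q = 278 with buyers paying $32 and sellers receiving $6 (the $26 wedge).
Per-gallon burden: buyers $14, sellers $12.
Buyers take the larger share because demand is less price-elastic here (demand slope 6 vs supply slope 7).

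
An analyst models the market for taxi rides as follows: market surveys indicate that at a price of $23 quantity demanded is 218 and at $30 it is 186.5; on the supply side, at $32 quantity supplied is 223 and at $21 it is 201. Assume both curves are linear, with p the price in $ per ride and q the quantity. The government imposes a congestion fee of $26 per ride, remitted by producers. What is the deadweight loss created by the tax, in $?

Deadweight loss = $468.

Demand slope: (186.5 − 218)/(30 − 23) = -4.5, so qd = 321.5 − 4.5p.
Supply slope: (201 − 223)/(21 − 32) = 2, so qs = 2p + 159.
Without the tax, 321.5 − 4.5p = 2p + 159 gives 6.5p = 162.5, so p* = $25 and q* = 209.
With the tax collected from producers, supply shifts: qs = 2(p − 26) + 159.
New equilibrium: consumers pay $33, producers receive $7, q = 173. (Wedge: pb − ps = 26.)
Quantity falls by |ΔQ| = |209 − 173| = 36.
DWL = ½ · t · |ΔQ| = ½ · 26 · 36 = $468.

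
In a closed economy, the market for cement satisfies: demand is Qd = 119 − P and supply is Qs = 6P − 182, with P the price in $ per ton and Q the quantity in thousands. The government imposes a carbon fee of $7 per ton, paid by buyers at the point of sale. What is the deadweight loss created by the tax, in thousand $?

Deadweight loss = $21 thousand.

Before the tax: set 119 − P = 6P − 182 → P* = $43, Q* = 76.
With the tax collected from buyers, demand (in seller-price terms) shifts: Qd = 119 − (P + 7).
Solving gives Q = 70 with buyers paying $49 and suppliers receiving $42 (the $7 wedge).
Quantity falls by |ΔQ| = |76 − 70| = 6.
DWL = ½ · t · |ΔQ| = ½ · 7 · 6 = $21.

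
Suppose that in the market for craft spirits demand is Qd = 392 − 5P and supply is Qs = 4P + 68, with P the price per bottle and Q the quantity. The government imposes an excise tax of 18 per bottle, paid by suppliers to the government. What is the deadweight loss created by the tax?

Deadweight loss = 360.

Without the tax, 392 − 5P = 4P + 68 gives 9P = 324, so P* = 36 and Q* = 212.
With the tax collected from suppliers, supply shifts: Qs = 4(P − 18) + 68.
New equilibrium: consumers pay 44, suppliers receive 26, Q = 172. (Wedge: Pb − Ps = 18.)
Quantity falls by |ΔQ| = |212 − 172| = 40.
DWL = ½ · t · |ΔQ| = ½ · 18 · 40 = 360.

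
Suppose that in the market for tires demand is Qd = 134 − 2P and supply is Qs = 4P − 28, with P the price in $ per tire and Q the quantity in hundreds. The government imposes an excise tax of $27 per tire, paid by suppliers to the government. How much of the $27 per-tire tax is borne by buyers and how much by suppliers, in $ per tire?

Before the tax: set 134 − 2P = 4P − 28 → P* = $27, Q* = 80.
With the tax collected from suppliers, supply shifts: Qs = 4(P − 27) − 28.
Solving gives Q = 44 with buyers paying $45 and suppliers receiving $18 (the $27 wedge).
Burden on buyers: $18; on suppliers: $9. (They sum to $27.)
The less price-elastic side of the market bears the larger share of a per-unit tax.

Buyers bear $18 per tire; suppliers bear $9 per tire.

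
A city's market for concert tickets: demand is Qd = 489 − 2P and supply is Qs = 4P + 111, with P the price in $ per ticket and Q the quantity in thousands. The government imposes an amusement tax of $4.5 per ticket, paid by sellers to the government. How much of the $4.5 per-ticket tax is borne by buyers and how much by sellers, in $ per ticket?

Without the tax, 489 − 2P = 4P + 111 gives 6P = 378, so P* = $63 and Q* = 363.
With the tax collected from sellers, supply shifts: Qs = 4(P − 4.5) + 111.
New equilibrium: buyers pay $66, sellers receive $61.5, Q = 357. (Wedge: Pb − Ps = 4.5.)
Burden on buyers: $3; on sellers: $1.5. (They sum to $4.5.)

Buyers bear $3 per ticket; sellers bear $1.5 per ticket.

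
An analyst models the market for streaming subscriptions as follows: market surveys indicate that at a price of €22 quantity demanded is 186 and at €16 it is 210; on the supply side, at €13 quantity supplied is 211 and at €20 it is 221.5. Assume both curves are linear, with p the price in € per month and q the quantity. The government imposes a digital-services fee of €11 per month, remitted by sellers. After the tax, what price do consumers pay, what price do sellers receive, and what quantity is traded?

Demand slope: (210 − 186)/(16 − 22) = -4, so qd = 274 − 4p.
Supply slope: (221.5 − 211)/(20 − 13) = 1.5, so qs = 1.5p + 191.5.
Before the tax: set 274 − 4p = 1.5p + 191.5 → p* = €15, q* = 214.
With the tax collected from sellers, supply shifts: qs = 1.5(p − 11) + 191.5.
Solving gives q = 202 with consumers paying €18 and sellers receiving €7 (the €11 wedge).

Consumers pay €18; sellers receive €7; quantity = 202.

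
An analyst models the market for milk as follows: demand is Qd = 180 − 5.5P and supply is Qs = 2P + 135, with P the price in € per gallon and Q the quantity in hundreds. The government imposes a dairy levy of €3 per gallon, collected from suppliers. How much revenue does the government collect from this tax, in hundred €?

Without the tax, 180 − 5.5P = 2P + 135 gives 7.5P = 45, so P* = €6 and Q* = 147.
With the tax collected from suppliers, supply shifts: Qs = 2(P − 3) + 135.
New equilibrium: buyers pay €6.8, suppliers receive €3.8, Q = 142.6. (Wedge: Pb − Ps = 3.)
Revenue = t · Q = 3 · 142.6 = €427.8.

Tax revenue = €427.8 hundred.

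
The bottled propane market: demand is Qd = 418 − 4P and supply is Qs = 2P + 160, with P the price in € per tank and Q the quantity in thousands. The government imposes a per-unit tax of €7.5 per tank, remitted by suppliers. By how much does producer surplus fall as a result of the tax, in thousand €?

Without the tax, 418 − 4P = 2P + 160 gives 6P = 258, so P* = €43 and Q* = 246.
With the tax collected from suppliers, supply shifts: Qs = 2(P − 7.5) + 160.
Solving gives Q = 236 with buyers paying €45.5 and suppliers receiving €38 (the €7.5 wedge).
ΔPS is the trapezoid between Q = 236 and Q = 246 of height €5: ½ · (246 + 236) · 5 = €1205.

Producer surplus falls by €1205 thousand.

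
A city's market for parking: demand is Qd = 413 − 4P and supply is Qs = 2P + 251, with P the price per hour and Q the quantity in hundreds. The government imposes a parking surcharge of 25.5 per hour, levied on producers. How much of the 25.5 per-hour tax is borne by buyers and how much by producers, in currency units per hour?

Buyers bear 8.5 per hour; producers bear 17 per hour.

Before the tax: set 413 − 4P = 2P + 251 → P* = 27, Q* = 305.
With the tax collected from producers, supply shifts: Qs = 2(P − 25.5) + 251.
Solving gives Q = 271 with buyers paying 35.5 and producers receiving 10 (the 25.5 wedge).
Burden on buyers: 8.5; on producers: 17. (They sum to 25.5.)
The less price-elastic side of the market bears the larger share of a per-unit tax.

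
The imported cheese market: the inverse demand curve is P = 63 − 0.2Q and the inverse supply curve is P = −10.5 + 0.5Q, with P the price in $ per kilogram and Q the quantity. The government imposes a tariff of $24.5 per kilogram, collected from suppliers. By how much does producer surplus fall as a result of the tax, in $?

Producer surplus falls by $1531.25.

Rewrite in direct form: Qd = 315 − 5P and Qs = 2P + 21.
Without the tax, 315 − 5P = 2P + 21 gives 7P = 294, so P* = $42 and Q* = 105.
With the tax collected from suppliers, supply shifts: Qs = 2(P − 24.5) + 21.
New equilibrium: consumers pay $49, suppliers receive $24.5, Q = 70. (Wedge: Pb − Ps = 24.5.)
ΔPS is the trapezoid between Q = 70 and Q = 105 of height $17.5: ½ · (105 + 70) · 17.5 = $1531.25.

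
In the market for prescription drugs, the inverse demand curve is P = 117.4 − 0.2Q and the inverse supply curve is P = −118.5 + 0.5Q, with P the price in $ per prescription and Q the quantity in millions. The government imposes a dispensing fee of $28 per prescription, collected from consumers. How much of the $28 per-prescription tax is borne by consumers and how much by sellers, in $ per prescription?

Rewrite in direct form: Qd = 587 − 5P and Qs = 2P + 237.
Without the tax, 587 − 5P = 2P + 237 gives 7P = 350, so P* = $50 and Q* = 337.
With the tax collected from consumers, demand (in seller-price terms) shifts: Qd = 587 − 5(P + 28).
New equilibrium: consumers pay $58, sellers receive $30, Q = 297. (Wedge: Pb − Ps = 28.)
Burden on consumers: $8; on sellers: $20. (They sum to $28.)

Consumers bear $8 per prescription; sellers bear $20 per prescription.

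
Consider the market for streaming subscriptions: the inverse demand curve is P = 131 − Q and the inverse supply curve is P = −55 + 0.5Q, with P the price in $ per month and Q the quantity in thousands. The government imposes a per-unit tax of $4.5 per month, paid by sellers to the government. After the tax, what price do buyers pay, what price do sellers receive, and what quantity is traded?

Buyers pay $10; sellers receive $5.5; quantity = 121.

Rewrite in direct form: Qd = 131 − P and Qs = 2P + 110.
Without the tax, 131 − P = 2P + 110 gives 3P = 21, so P* = $7 and Q* = 124.
With the tax collected from sellers, supply shifts: Qs = 2(P − 4.5) + 110.
Solving gives Q = 121 with buyers paying $10 and sellers receiving $5.5 (the $4.5 wedge).
The less price-elastic side of the market bears the larger share of a per-unit tax.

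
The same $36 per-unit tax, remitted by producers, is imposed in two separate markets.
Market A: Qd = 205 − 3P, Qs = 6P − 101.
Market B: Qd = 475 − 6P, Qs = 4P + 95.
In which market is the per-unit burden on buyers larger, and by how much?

Market A: pre-tax P* = $34, Q* = 103; post-tax Q = 31; per-unit burden on buyers = $24.
Market B: pre-tax P* = $38, Q* = 247; post-tax Q = 160.6; per-unit burden on buyers = $14.4.
Difference: $24 vs $14.4 → market A is larger by $9.6.

Market A, by $9.6.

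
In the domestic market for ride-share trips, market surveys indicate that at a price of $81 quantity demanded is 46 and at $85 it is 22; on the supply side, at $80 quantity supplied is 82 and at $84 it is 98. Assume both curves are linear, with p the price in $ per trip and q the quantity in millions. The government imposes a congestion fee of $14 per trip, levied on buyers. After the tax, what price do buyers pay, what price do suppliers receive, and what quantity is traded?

Demand slope: (22 − 46)/(85 − 81) = -6, so qd = 532 − 6p.
Supply slope: (98 − 82)/(84 − 80) = 4, so qs = 4p − 238.
Before the tax: set 532 − 6p = 4p − 238 → p* = $77, q* = 70.
With the tax collected from buyers, demand (in seller-price terms) shifts: qd = 532 − 6(p + 14).
New equilibrium: buyers pay $82.6, suppliers receive $68.6, q = 36.4. (Wedge: pb − ps = 14.)
The less price-elastic side of the market bears the larger share of a per-unit tax.

Buyers pay $82.6; suppliers receive $68.6; quantity = 36.4.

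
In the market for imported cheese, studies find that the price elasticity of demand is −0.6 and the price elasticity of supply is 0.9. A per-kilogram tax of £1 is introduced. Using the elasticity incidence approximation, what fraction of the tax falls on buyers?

Incidence ratio: buyers' share ≈ εs / (εs + |εd|) = 0.9 / (0.9 + 0.6) = 0.6.
Supply is the more elastic side, so buyers bear the larger share.

Buyers' share ≈ 0.6.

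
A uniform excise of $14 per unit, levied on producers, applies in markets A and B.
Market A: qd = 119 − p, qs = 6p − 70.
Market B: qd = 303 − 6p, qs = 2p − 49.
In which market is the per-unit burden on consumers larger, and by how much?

Market A: pre-tax p* = $27, q* = 92; post-tax q = 80; per-unit burden on consumers = $12.
Market B: pre-tax p* = $44, q* = 39; post-tax q = 18; per-unit burden on consumers = $3.5.
Difference: $12 vs $3.5 → market A is larger by $8.5.

Market A, by $8.5.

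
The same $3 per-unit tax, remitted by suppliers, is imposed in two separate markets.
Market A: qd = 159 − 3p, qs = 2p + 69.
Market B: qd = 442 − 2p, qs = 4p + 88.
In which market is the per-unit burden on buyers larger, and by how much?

Market B, by $0.8.

Market A: pre-tax p* = $18, q* = 105; post-tax q = 101.4; per-unit burden on buyers = $1.2.
Market B: pre-tax p* = $59, q* = 324; post-tax q = 320; per-unit burden on buyers = $2.
Difference: $1.2 vs $2 → market B is larger by $0.8.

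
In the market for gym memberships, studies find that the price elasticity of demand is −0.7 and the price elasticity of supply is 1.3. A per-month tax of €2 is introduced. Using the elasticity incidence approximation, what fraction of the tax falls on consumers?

Incidence ratio: consumers' share ≈ εs / (εs + |εd|) = 1.3 / (1.3 + 0.7) = 0.65.
Supply is the more elastic side, so consumers bear the larger share.

Consumers' share ≈ 0.65.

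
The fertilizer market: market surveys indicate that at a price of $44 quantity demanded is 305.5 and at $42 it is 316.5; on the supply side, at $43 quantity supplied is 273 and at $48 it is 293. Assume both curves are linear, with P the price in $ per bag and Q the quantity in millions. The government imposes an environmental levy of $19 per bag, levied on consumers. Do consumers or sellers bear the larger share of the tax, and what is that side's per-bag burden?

Demand slope: (316.5 − 305.5)/(42 − 44) = -5.5, so Qd = 547.5 − 5.5P.
Supply slope: (293 − 273)/(48 − 43) = 4, so Qs = 4P + 101.
Without the tax, 547.5 − 5.5P = 4P + 101 gives 9.5P = 446.5, so P* = $47 and Q* = 289.
With the tax collected from consumers, demand (in seller-price terms) shifts: Qd = 547.5 − 5.5(P + 19).
Solving gives Q = 245 with consumers paying $55 and sellers receiving $36 (the $19 wedge).
Per-bag burden: consumers $8, sellers $11.
Sellers take the larger share because supply is less price-elastic here (demand slope 5.5 vs supply slope 4).
The less price-elastic side of the market bears the larger share of a per-unit tax.

Sellers bear the larger share: $11 per bag.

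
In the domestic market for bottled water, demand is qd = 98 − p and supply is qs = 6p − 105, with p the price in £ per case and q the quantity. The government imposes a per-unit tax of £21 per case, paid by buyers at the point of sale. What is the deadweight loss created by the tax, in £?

Before the tax: set 98 − p = 6p − 105 → p* = £29, q* = 69.
With the tax collected from buyers, demand (in seller-price terms) shifts: qd = 98 − (p + 21).
Solving gives q = 51 with buyers paying £47 and sellers receiving £26 (the £21 wedge).
Quantity falls by |ΔQ| = |69 − 51| = 18.
DWL = ½ · t · |ΔQ| = ½ · 21 · 18 = £189.

Deadweight loss = £189.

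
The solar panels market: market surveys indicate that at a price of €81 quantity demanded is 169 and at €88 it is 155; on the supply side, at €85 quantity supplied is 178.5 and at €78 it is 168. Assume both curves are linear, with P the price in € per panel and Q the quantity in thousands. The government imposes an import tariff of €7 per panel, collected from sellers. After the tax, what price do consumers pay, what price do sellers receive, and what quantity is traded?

Consumers pay €83; sellers receive €76; quantity = 165.

Demand slope: (155 − 169)/(88 − 81) = -2, so Qd = 331 − 2P.
Supply slope: (168 − 178.5)/(78 − 85) = 1.5, so Qs = 1.5P + 51.
Before the tax: set 331 − 2P = 1.5P + 51 → P* = €80, Q* = 171.
With the tax collected from sellers, supply shifts: Qs = 1.5(P − 7) + 51.
New equilibrium: consumers pay €83, sellers receive €76, Q = 165. (Wedge: Pb − Ps = 7.)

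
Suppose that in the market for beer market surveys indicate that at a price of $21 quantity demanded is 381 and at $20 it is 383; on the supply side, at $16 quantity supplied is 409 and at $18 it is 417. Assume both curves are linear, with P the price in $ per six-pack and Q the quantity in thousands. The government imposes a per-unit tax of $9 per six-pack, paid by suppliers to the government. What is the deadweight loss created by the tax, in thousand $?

Demand slope: (383 − 381)/(20 − 21) = -2, so Qd = 423 − 2P.
Supply slope: (417 − 409)/(18 − 16) = 4, so Qs = 4P + 345.
Without the tax, 423 − 2P = 4P + 345 gives 6P = 78, so P* = $13 and Q* = 397.
With the tax collected from suppliers, supply shifts: Qs = 4(P − 9) + 345.
Solving gives Q = 385 with consumers paying $19 and suppliers receiving $10 (the $9 wedge).
Quantity falls by |ΔQ| = |397 − 385| = 12.
DWL = ½ · t · |ΔQ| = ½ · 9 · 12 = $54.

Deadweight loss = $54 thousand.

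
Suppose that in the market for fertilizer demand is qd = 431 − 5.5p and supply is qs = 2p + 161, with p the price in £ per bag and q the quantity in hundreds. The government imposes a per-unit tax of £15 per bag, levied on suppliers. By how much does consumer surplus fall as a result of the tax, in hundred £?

Without the tax, 431 − 5.5p = 2p + 161 gives 7.5p = 270, so p* = £36 and q* = 233.
With the tax collected from suppliers, supply shifts: qs = 2(p − 15) + 161.
New equilibrium: buyers pay £40, suppliers receive £25, q = 211. (Wedge: pb − ps = 15.)
ΔCS is the trapezoid between Q = 211 and Q = 233 of height £4: ½ · (233 + 211) · 4 = £888.

Consumer surplus falls by £888 hundred.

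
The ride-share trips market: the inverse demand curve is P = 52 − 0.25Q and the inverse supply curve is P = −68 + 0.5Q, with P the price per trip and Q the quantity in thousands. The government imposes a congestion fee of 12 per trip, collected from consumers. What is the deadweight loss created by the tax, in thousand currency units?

Rewrite in direct form: Qd = 208 − 4P and Qs = 2P + 136.
Before the tax: set 208 − 4P = 2P + 136 → P* = 12, Q* = 160.
With the tax collected from consumers, demand (in seller-price terms) shifts: Qd = 208 − 4(P + 12).
Solving gives Q = 144 with consumers paying 16 and sellers receiving 4 (the 12 wedge).
Quantity falls by |ΔQ| = |160 − 144| = 16.
DWL = ½ · t · |ΔQ| = ½ · 12 · 16 = 96.

Deadweight loss = 96 thousand.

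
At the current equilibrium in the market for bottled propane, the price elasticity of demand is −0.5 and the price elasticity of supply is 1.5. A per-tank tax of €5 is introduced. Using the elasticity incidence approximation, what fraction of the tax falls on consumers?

Consumers' share ≈ 0.75.

Incidence ratio: consumers' share ≈ εs / (εs + |εd|) = 1.5 / (1.5 + 0.5) = 0.75.
Supply is the more elastic side, so consumers bear the larger share.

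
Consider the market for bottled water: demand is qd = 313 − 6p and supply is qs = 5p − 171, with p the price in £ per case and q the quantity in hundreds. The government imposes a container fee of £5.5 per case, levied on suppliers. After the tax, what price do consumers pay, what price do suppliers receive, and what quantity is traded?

Before the tax: set 313 − 6p = 5p − 171 → p* = £44, q* = 49.
With the tax collected from suppliers, supply shifts: qs = 5(p − 5.5) − 171.
New equilibrium: consumers pay £46.5, suppliers receive £41, q = 34. (Wedge: pb − ps = 5.5.)

Consumers pay £46.5; suppliers receive £41; quantity = 34.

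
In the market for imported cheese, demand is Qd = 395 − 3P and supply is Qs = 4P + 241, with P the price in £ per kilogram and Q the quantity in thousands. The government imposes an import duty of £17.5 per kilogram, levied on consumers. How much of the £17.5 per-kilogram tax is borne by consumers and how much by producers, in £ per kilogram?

Consumers bear £10 per kilogram; producers bear £7.5 per kilogram.

Before the tax: set 395 − 3P = 4P + 241 → P* = £22, Q* = 329.
With the tax collected from consumers, demand (in seller-price terms) shifts: Qd = 395 − 3(P + 17.5).
New equilibrium: consumers pay £32, producers receive £14.5, Q = 299. (Wedge: Pb − Ps = 17.5.)
Burden on consumers: £10; on producers: £7.5. (They sum to £17.5.)
The less price-elastic side of the market bears the larger share of a per-unit tax.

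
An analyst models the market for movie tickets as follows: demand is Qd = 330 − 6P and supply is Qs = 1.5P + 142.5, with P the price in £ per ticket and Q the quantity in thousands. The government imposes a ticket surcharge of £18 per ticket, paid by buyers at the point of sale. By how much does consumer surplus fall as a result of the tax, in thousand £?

Without the tax, 330 − 6P = 1.5P + 142.5 gives 7.5P = 187.5, so P* = £25 and Q* = 180.
With the tax collected from buyers, demand (in seller-price terms) shifts: Qd = 330 − 6(P + 18).
New equilibrium: buyers pay £28.6, suppliers receive £10.6, Q = 158.4. (Wedge: Pb − Ps = 18.)
ΔCS is the trapezoid between Q = 158.4 and Q = 180 of height £3.6: ½ · (180 + 158.4) · 3.6 = £609.12.

Consumer surplus falls by £609.12 thousand.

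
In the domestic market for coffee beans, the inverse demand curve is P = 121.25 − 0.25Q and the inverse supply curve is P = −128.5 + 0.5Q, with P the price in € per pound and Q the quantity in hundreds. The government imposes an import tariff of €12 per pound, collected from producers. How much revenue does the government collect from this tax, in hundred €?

Tax revenue = €3804 hundred.

Rewrite in direct form: Qd = 485 − 4P and Qs = 2P + 257.
Without the tax, 485 − 4P = 2P + 257 gives 6P = 228, so P* = €38 and Q* = 333.
With the tax collected from producers, supply shifts: Qs = 2(P − 12) + 257.
New equilibrium: consumers pay €42, producers receive €30, Q = 317. (Wedge: Pb − Ps = 12.)
Revenue = t · Q = 12 · 317 = €3804.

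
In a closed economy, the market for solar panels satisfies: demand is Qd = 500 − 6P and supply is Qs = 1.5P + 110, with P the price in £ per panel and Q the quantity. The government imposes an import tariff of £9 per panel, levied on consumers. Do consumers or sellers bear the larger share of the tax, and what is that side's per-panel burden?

Sellers bear the larger share: £7.2 per panel.

Without the tax, 500 − 6P = 1.5P + 110 gives 7.5P = 390, so P* = £52 and Q* = 188.
With the tax collected from consumers, demand (in seller-price terms) shifts: Qd = 500 − 6(P + 9).
New equilibrium: consumers pay £53.8, sellers receive £44.8, Q = 177.2. (Wedge: Pb − Ps = 9.)
Per-panel burden: consumers £1.8, sellers £7.2.
Sellers take the larger share because supply is less price-elastic here (demand slope 6 vs supply slope 1.5).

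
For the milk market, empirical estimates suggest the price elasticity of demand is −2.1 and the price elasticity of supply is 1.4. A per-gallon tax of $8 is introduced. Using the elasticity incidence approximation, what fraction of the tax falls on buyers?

Buyers' share ≈ 0.4.

Incidence ratio: buyers' share ≈ εs / (εs + |εd|) = 1.4 / (1.4 + 2.1) = 0.4.
Supply is the less elastic side, so buyers bear the smaller share.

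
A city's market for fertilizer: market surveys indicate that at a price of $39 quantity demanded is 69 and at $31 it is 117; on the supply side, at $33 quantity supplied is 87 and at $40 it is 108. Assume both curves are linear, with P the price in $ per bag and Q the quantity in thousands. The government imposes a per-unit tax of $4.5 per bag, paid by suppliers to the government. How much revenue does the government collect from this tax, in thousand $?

Tax revenue = $378 thousand.

Demand slope: (117 − 69)/(31 − 39) = -6, so Qd = 303 − 6P.
Supply slope: (108 − 87)/(40 − 33) = 3, so Qs = 3P − 12.
Without the tax, 303 − 6P = 3P − 12 gives 9P = 315, so P* = $35 and Q* = 93.
With the tax collected from suppliers, supply shifts: Qs = 3(P − 4.5) − 12.
Solving gives Q = 84 with buyers paying $36.5 and suppliers receiving $32 (the $4.5 wedge).
Revenue = t · Q = 4.5 · 84 = $378.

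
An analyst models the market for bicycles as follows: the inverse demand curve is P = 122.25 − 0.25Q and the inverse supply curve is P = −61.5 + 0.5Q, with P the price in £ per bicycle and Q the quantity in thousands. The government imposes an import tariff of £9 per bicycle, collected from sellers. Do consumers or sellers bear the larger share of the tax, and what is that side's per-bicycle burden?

Inverting to Q(P) form: Qd = 489 − 4P; Qs = 2P + 123.
Without the tax, 489 − 4P = 2P + 123 gives 6P = 366, so P* = £61 and Q* = 245.
With the tax collected from sellers, supply shifts: Qs = 2(P − 9) + 123.
Solving gives Q = 233 with consumers paying £64 and sellers receiving £55 (the £9 wedge).
Per-bicycle burden: consumers £3, sellers £6.
Sellers take the larger share because supply is less price-elastic here (demand slope 4 vs supply slope 2).

Sellers bear the larger share: £6 per bicycle.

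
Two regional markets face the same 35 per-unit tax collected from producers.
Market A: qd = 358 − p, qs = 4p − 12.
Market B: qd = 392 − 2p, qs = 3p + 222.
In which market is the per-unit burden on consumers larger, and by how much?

Market A, by 7.

Market A: pre-tax p* = 74, q* = 284; post-tax q = 256; per-unit burden on consumers = 28.
Market B: pre-tax p* = 34, q* = 324; post-tax q = 282; per-unit burden on consumers = 21.
Difference: 28 vs 21 → market A is larger by 7.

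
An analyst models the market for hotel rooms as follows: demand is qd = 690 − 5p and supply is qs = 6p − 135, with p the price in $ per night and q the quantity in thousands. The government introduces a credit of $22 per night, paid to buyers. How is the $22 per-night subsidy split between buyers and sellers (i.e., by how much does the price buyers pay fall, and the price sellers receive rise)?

Before the subsidy: set 690 − 5p = 6p − 135 → p* = $75, q* = 315.
With a per-unit subsidy paid to buyers, each effectively pays p − 22, so demand becomes qd = 690 − 5(p − 22).
New equilibrium: buyers pay $63, sellers receive $85, q = 375. (Wedge: pb − ps = −22.)
Gain to buyers: $12; to sellers: $10. (They sum to $22.)

Buyers gain $12 per night; sellers gain $10 per night.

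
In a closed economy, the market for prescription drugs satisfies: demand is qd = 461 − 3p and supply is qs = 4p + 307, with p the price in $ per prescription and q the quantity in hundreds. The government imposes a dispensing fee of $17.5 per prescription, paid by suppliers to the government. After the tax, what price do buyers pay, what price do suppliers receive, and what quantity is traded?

Without the tax, 461 − 3p = 4p + 307 gives 7p = 154, so p* = $22 and q* = 395.
With the tax collected from suppliers, supply shifts: qs = 4(p − 17.5) + 307.
New equilibrium: buyers pay $32, suppliers receive $14.5, q = 365. (Wedge: pb − ps = 17.5.)
The less price-elastic side of the market bears the larger share of a per-unit tax.

Buyers pay $32; suppliers receive $14.5; quantity = 365.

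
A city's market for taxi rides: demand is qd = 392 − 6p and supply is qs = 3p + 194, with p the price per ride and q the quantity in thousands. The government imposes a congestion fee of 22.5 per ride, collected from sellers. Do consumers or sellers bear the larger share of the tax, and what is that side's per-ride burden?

Sellers bear the larger share: 15 per ride.

Without the tax, 392 − 6p = 3p + 194 gives 9p = 198, so p* = 22 and q* = 260.
With the tax collected from sellers, supply shifts: qs = 3(p − 22.5) + 194.
Solving gives q = 215 with consumers paying 29.5 and sellers receiving 7 (the 22.5 wedge).
Per-ride burden: consumers 7.5, sellers 15.
Sellers take the larger share because supply is less price-elastic here (demand slope 6 vs supply slope 3).
The less price-elastic side of the market bears the larger share of a per-unit tax.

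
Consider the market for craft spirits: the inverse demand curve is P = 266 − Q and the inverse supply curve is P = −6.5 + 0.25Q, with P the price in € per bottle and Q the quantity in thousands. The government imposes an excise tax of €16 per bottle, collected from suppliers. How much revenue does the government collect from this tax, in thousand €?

Rewrite in direct form: Qd = 266 − P and Qs = 4P + 26.
Before the tax: set 266 − P = 4P + 26 → P* = €48, Q* = 218.
With the tax collected from suppliers, supply shifts: Qs = 4(P − 16) + 26.
New equilibrium: consumers pay €60.8, suppliers receive €44.8, Q = 205.2. (Wedge: Pb − Ps = 16.)
Revenue = t · Q = 16 · 205.2 = €3283.2.

Tax revenue = €3283.2 thousand.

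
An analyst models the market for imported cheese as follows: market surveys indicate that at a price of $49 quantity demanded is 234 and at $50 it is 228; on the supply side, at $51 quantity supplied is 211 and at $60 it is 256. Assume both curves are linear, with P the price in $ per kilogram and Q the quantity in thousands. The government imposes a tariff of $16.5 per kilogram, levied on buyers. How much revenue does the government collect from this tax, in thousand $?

Tax revenue = $2821.5 thousand.

Demand slope: (228 − 234)/(50 − 49) = -6, so Qd = 528 − 6P.
Supply slope: (256 − 211)/(60 − 51) = 5, so Qs = 5P − 44.
Before the tax: set 528 − 6P = 5P − 44 → P* = $52, Q* = 216.
With the tax collected from buyers, demand (in seller-price terms) shifts: Qd = 528 − 6(P + 16.5).
New equilibrium: buyers pay $59.5, producers receive $43, Q = 171. (Wedge: Pb − Ps = 16.5.)
Revenue = t · Q = 16.5 · 171 = $2821.5.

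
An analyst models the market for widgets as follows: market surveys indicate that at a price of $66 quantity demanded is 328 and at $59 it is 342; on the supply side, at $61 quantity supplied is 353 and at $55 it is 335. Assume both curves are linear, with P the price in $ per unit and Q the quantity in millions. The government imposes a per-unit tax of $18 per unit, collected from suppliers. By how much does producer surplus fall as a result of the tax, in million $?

Producer surplus falls by $2399.04 million.

Demand slope: (342 − 328)/(59 − 66) = -2, so Qd = 460 − 2P.
Supply slope: (335 − 353)/(55 − 61) = 3, so Qs = 3P + 170.
Before the tax: set 460 − 2P = 3P + 170 → P* = $58, Q* = 344.
With the tax collected from suppliers, supply shifts: Qs = 3(P − 18) + 170.
Solving gives Q = 322.4 with buyers paying $68.8 and suppliers receiving $50.8 (the $18 wedge).
ΔPS is the trapezoid between Q = 322.4 and Q = 344 of height $7.2: ½ · (344 + 322.4) · 7.2 = $2399.04.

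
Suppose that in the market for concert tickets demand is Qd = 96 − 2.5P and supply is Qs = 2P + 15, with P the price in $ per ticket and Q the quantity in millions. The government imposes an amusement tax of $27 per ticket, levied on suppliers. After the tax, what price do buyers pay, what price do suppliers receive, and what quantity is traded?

Before the tax: set 96 − 2.5P = 2P + 15 → P* = $18, Q* = 51.
With the tax collected from suppliers, supply shifts: Qs = 2(P − 27) + 15.
Solving gives Q = 21 with buyers paying $30 and suppliers receiving $3 (the $27 wedge).
The less price-elastic side of the market bears the larger share of a per-unit tax.

Buyers pay $30; suppliers receive $3; quantity = 21.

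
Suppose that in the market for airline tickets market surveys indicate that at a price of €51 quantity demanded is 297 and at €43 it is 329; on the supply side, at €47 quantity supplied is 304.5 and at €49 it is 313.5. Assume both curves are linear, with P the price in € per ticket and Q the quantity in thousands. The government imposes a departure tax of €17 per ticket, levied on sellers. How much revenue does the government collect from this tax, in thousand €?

Demand slope: (329 − 297)/(43 − 51) = -4, so Qd = 501 − 4P.
Supply slope: (313.5 − 304.5)/(49 − 47) = 4.5, so Qs = 4.5P + 93.
Before the tax: set 501 − 4P = 4.5P + 93 → P* = €48, Q* = 309.
With the tax collected from sellers, supply shifts: Qs = 4.5(P − 17) + 93.
New equilibrium: buyers pay €57, sellers receive €40, Q = 273. (Wedge: Pb − Ps = 17.)
Revenue = t · Q = 17 · 273 = €4641.

Tax revenue = €4641 thousand.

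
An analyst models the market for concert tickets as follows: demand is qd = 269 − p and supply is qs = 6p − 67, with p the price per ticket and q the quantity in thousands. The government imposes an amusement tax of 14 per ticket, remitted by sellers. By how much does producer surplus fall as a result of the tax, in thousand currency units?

Without the tax, 269 − p = 6p − 67 gives 7p = 336, so p* = 48 and q* = 221.
With the tax collected from sellers, supply shifts: qs = 6(p − 14) − 67.
Solving gives q = 209 with consumers paying 60 and sellers receiving 46 (the 14 wedge).
ΔPS is the trapezoid between Q = 209 and Q = 221 of height 2: ½ · (221 + 209) · 2 = 430.

Producer surplus falls by 430 thousand.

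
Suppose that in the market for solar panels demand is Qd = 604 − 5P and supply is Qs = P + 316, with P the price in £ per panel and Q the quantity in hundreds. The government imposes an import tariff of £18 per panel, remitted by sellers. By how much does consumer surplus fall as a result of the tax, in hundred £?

Without the tax, 604 − 5P = P + 316 gives 6P = 288, so P* = £48 and Q* = 364.
With the tax collected from sellers, supply shifts: Qs = (P − 18) + 316.
New equilibrium: consumers pay £51, sellers receive £33, Q = 349. (Wedge: Pb − Ps = 18.)
ΔCS is the trapezoid between Q = 349 and Q = 364 of height £3: ½ · (364 + 349) · 3 = £1069.5.

Consumer surplus falls by £1069.5 hundred.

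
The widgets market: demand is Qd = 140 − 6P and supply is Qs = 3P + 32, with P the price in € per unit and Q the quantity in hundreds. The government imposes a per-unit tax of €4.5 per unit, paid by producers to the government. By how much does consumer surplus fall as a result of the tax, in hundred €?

Without the tax, 140 − 6P = 3P + 32 gives 9P = 108, so P* = €12 and Q* = 68.
With the tax collected from producers, supply shifts: Qs = 3(P − 4.5) + 32.
New equilibrium: consumers pay €13.5, producers receive €9, Q = 59. (Wedge: Pb − Ps = 4.5.)
ΔCS is the trapezoid between Q = 59 and Q = 68 of height €1.5: ½ · (68 + 59) · 1.5 = €95.25.

Consumer surplus falls by €95.25 hundred.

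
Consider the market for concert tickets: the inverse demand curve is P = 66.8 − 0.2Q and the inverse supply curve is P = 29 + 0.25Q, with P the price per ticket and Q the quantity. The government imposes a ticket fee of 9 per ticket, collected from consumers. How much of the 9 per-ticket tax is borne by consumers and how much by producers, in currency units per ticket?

Consumers bear 4 per ticket; producers bear 5 per ticket.

Inverting to Q(P) form: Qd = 334 − 5P; Qs = 4P − 116.
Before the tax: set 334 − 5P = 4P − 116 → P* = 50, Q* = 84.
With the tax collected from consumers, demand (in seller-price terms) shifts: Qd = 334 − 5(P + 9).
New equilibrium: consumers pay 54, producers receive 45, Q = 64. (Wedge: Pb − Ps = 9.)
Burden on consumers: 4; on producers: 5. (They sum to 9.)
The less price-elastic side of the market bears the larger share of a per-unit tax.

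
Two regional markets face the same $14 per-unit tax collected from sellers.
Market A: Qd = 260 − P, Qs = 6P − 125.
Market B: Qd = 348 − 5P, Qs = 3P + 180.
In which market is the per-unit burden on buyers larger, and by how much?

Market A: pre-tax P* = $55, Q* = 205; post-tax Q = 193; per-unit burden on buyers = $12.
Market B: pre-tax P* = $21, Q* = 243; post-tax Q = 216.75; per-unit burden on buyers = $5.25.
Difference: $12 vs $5.25 → market A is larger by $6.75.

Market A, by $6.75.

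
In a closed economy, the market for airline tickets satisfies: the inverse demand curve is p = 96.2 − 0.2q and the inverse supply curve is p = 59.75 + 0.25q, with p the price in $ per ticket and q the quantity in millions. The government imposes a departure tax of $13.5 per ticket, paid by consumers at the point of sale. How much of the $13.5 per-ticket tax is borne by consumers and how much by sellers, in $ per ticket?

Consumers bear $6 per ticket; sellers bear $7.5 per ticket.

Inverting to q(p) form: qd = 481 − 5p; qs = 4p − 239.
Before the tax: set 481 − 5p = 4p − 239 → p* = $80, q* = 81.
With the tax collected from consumers, demand (in seller-price terms) shifts: qd = 481 − 5(p + 13.5).
New equilibrium: consumers pay $86, sellers receive $72.5, q = 51. (Wedge: pb − ps = 13.5.)
Burden on consumers: $6; on sellers: $7.5. (They sum to $13.5.)
The less price-elastic side of the market bears the larger share of a per-unit tax.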